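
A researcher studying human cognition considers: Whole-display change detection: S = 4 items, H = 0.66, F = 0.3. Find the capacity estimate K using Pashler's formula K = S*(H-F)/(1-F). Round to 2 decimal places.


K = S * (H - F) / (1 - F)
H - F = 0.36
1 - F = 0.7
K = 4 * 0.36 / 0.7
= 2.06


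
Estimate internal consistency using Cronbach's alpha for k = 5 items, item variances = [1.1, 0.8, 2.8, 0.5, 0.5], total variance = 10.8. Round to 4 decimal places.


alpha = (k/(k-1)) * (1 - sum(s_i^2)/s_total^2)
sum(item variances) = 5.7
k/(k-1) = 5/4 = 1.25
1 - 5.7/10.8 = 1 - 0.527778 = 0.472222
alpha = 1.25 * 0.472222
= 0.5903


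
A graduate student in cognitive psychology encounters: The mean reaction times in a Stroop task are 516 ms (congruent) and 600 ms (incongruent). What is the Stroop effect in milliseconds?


Stroop effect = RT(incongruent) - RT(congruent)
= 600 - 516
= 84 ms


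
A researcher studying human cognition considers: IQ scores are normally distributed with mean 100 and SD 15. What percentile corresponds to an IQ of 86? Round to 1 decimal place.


z = (IQ - mean) / SD
z = (86 - 100) / 15 = -0.9333
Percentile = Phi(-0.9333) * 100
Phi(-0.9333) = 0.175333
= 17.5


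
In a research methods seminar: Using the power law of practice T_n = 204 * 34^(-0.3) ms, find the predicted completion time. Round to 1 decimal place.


T_n = 204 * 34^(-0.3)
34^(-0.3) = 0.347181
T_n = 204 * 0.347181
= 70.8 ms


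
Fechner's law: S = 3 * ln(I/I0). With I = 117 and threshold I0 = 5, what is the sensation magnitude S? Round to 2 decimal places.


S = 3 * ln(117/5)
I/I0 = 23.4
ln(23.4) = 3.1527
S = 3 * 3.1527
= 9.46


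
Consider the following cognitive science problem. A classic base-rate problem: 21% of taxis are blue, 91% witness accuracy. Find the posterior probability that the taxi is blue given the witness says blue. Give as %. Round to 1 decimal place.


P(blue | says blue) = P(says blue | blue)*P(blue) / [P(says blue | blue)*P(blue) + P(says blue | not blue)*P(not blue)]
Numerator = 0.91 * 0.21 = 0.1911
False identification = 0.09 * 0.79 = 0.0711
P = 0.1911 / (0.1911 + 0.0711)
= 0.1911 / 0.2622
As percentage = 72.9


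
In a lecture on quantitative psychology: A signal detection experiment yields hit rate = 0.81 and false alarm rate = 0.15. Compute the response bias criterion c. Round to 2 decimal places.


c = -0.5 * (z(HR) + z(FAR))
z(0.81) = 0.8779
z(0.15) = -1.0364
c = -0.5 * (0.8779 + -1.0364)
= -0.5 * -0.1585
= 0.08


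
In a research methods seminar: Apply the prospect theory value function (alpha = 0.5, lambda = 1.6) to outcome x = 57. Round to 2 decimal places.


Since x = 57 >= 0, use v(x) = x^0.5
57^0.5 = 7.5498
v(57) = 7.55


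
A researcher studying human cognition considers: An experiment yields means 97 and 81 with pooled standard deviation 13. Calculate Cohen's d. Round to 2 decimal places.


Cohen's d = (M1 - M2) / S_pooled
= (97 - 81) / 13
= 16 / 13
= 1.23


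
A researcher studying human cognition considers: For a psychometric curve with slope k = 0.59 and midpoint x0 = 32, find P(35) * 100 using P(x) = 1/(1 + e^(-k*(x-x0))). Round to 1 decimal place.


P(x) = 1/(1 + e^(-0.59*(35 - 32)))
Exponent = -0.59 * 3 = -1.77
e^(-1.77) = 0.170333
P = 1/(1 + 0.170333) = 0.854458
Percentage = 85.4


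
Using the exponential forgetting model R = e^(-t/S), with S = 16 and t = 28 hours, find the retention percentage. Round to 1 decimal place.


R = e^(-t/S)
-t/S = -28/16 = -1.75
R = e^(-1.75) = 0.173774
Percentage = 0.173774 * 100
= 17.4


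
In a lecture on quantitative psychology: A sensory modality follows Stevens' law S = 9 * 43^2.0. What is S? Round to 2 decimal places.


S = 9 * 43^2.0
43^2.0 = 1849.0
S = 9 * 1849.0
= 16641.00


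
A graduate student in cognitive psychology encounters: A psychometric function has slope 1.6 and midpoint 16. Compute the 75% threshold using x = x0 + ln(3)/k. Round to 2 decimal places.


At P = 0.75: 0.75 = 1/(1 + e^(-k*(x-x0)))
Solving: e^(-k*(x-x0)) = 1/3
x = x0 + ln(3)/k
ln(3) = 1.0986
x = 16 + 1.0986/1.6
= 16 + 0.6866
= 16.69


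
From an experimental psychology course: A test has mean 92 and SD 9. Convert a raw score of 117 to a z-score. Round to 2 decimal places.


z = (X - mu) / sigma
= (117 - 92) / 9
= 25 / 9
= 2.78


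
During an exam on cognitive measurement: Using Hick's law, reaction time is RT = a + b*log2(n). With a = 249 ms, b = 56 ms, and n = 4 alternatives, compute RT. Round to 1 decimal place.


RT = 249 + 56 * log2(4)
log2(4) = 2.0
RT = 249 + 56 * 2.0
= 249 + 112.0
= 361.0 ms


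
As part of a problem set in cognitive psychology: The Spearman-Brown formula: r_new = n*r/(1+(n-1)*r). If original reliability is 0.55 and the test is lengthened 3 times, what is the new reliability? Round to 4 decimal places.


r_new = n*r / (1 + (n-1)*r)
Numerator = 3 * 0.55 = 1.65
Denominator = 1 + 2 * 0.55 = 2.1
r_new = 1.65 / 2.1
= 0.7857


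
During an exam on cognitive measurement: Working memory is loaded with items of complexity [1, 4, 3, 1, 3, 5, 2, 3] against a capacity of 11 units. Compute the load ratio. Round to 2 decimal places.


Total complexity = 1 + 4 + 3 + 1 + 3 + 5 + 2 + 3 = 22
Load = total / capacity = 22 / 11
= 2.00


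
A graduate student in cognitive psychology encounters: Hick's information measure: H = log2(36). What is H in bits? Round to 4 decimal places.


H = log2(n)
H = log2(36)
= 5.1699


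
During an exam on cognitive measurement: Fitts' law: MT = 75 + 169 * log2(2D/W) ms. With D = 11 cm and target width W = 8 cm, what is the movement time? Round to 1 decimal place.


MT = 75 + 169 * log2(2*11/8)
2D/W = 2.75
log2(2.75) = 1.4594
MT = 75 + 169 * 1.4594
= 321.6 ms


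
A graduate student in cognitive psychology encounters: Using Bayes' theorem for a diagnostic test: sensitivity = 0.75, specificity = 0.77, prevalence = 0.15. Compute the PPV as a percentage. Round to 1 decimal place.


PPV = (sens * prev) / (sens * prev + (1-spec) * (1-prev))
Numerator = 0.75 * 0.15 = 0.1125
P(positive and no disease) = (1 - spec) * (1 - prev) = (1 - 0.77) * (1 - 0.15) = 0.1955
Denominator = 0.1125 + 0.1955 = 0.308
PPV = 0.1125 / 0.308 = 0.36526
As percentage = 36.5


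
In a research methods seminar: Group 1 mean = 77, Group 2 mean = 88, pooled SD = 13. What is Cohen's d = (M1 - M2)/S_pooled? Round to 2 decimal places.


Cohen's d = (M1 - M2) / S_pooled
= (77 - 88) / 13
= -11 / 13
= -0.85


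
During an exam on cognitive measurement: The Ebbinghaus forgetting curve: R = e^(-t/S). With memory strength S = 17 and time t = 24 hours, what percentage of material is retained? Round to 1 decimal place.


R = e^(-t/S)
-t/S = -24/17 = -1.411765
R = e^(-1.411765) = 0.243713
Percentage = 0.243713 * 100
= 24.4


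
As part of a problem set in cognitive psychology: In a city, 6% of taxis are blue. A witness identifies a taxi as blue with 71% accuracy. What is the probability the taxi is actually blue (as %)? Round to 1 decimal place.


P(blue | says blue) = P(says blue | blue)*P(blue) / [P(says blue | blue)*P(blue) + P(says blue | not blue)*P(not blue)]
Numerator = 0.71 * 0.06 = 0.0426
False identification = 0.29 * 0.94 = 0.2726
P = 0.0426 / (0.0426 + 0.2726)
= 0.0426 / 0.3152
As percentage = 13.5


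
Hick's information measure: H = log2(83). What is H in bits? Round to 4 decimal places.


H = log2(n)
H = log2(83)
= 6.3750


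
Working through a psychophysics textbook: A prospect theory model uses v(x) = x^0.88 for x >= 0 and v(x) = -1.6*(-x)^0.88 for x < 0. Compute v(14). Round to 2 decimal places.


Since x = 14 >= 0, use v(x) = x^0.88
14^0.88 = 10.1998
v(14) = 10.20


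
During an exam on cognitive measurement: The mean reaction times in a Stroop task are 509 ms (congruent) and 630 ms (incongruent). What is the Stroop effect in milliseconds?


Stroop effect = RT(incongruent) - RT(congruent)
= 630 - 509
= 121 ms


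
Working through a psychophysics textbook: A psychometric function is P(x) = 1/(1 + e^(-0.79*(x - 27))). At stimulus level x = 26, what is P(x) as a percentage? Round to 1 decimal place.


P(x) = 1/(1 + e^(-0.79*(26 - 27)))
Exponent = -0.79 * -1 = 0.79
e^(0.79) = 2.203396
P = 1/(1 + 2.203396) = 0.312169
Percentage = 31.2


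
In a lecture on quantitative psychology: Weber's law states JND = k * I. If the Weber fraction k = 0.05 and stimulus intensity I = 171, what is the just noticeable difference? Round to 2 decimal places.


JND = k * I
JND = 0.05 * 171
= 8.55


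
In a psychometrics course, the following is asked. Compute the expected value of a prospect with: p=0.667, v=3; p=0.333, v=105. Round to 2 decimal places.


EU = sum(p_i * v_i)
0.667 * 3 = 2.001
0.333 * 105 = 34.965
EU = 2.001 + 34.965
= 36.97


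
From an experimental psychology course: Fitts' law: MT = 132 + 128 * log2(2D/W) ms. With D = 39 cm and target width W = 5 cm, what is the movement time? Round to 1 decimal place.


MT = 132 + 128 * log2(2*39/5)
2D/W = 15.6
log2(15.6) = 3.9635
MT = 132 + 128 * 3.9635
= 639.3 ms


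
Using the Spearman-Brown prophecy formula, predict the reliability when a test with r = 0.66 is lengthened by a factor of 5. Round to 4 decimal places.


r_new = n*r / (1 + (n-1)*r)
Numerator = 5 * 0.66 = 3.3
Denominator = 1 + 4 * 0.66 = 3.64
r_new = 3.3 / 3.64
= 0.9066


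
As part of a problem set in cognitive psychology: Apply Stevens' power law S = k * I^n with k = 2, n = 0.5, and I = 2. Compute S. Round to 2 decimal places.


S = 2 * 2^0.5
2^0.5 = 1.4142
S = 2 * 1.4142
= 2.83


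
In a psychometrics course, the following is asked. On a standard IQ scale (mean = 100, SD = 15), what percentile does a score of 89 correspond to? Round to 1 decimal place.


z = (IQ - mean) / SD
z = (89 - 100) / 15 = -0.7333
Percentile = Phi(-0.7333) * 100
Phi(-0.7333) = 0.231688
= 23.2


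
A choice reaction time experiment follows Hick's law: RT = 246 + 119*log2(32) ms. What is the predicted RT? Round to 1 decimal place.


RT = 246 + 119 * log2(32)
log2(32) = 5.0
RT = 246 + 119 * 5.0
= 246 + 595.0
= 841.0 ms


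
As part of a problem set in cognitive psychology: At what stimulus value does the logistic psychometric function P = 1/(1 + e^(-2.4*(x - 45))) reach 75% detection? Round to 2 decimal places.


At P = 0.75: 0.75 = 1/(1 + e^(-k*(x-x0)))
Solving: e^(-k*(x-x0)) = 1/3
x = x0 + ln(3)/k
ln(3) = 1.0986
x = 45 + 1.0986/2.4
= 45 + 0.4578
= 45.46


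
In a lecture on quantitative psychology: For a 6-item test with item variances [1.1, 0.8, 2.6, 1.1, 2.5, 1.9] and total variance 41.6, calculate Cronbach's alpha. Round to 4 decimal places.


alpha = (k/(k-1)) * (1 - sum(s_i^2)/s_total^2)
sum(item variances) = 10.0
k/(k-1) = 6/5 = 1.2
1 - 10.0/41.6 = 1 - 0.240385 = 0.759615
alpha = 1.2 * 0.759615
= 0.9115


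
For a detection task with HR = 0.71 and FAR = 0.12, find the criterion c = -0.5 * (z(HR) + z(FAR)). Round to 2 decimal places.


c = -0.5 * (z(HR) + z(FAR))
z(0.71) = 0.5534
z(0.12) = -1.175
c = -0.5 * (0.5534 + -1.175)
= -0.5 * -0.6216
= 0.31


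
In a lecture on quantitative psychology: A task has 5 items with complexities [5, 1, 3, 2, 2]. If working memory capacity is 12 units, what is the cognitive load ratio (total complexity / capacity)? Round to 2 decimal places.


Total complexity = 5 + 1 + 3 + 2 + 2 = 13
Load = total / capacity = 13 / 12
= 1.08


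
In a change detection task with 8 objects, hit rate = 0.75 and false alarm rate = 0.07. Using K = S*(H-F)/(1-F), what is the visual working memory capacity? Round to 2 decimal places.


K = S * (H - F) / (1 - F)
H - F = 0.68
1 - F = 0.93
K = 8 * 0.68 / 0.93
= 5.85


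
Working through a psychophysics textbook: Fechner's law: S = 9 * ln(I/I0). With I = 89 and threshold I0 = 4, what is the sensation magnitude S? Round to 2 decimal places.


S = 9 * ln(89/4)
I/I0 = 22.25
ln(22.25) = 3.1023
S = 9 * 3.1023
= 27.92


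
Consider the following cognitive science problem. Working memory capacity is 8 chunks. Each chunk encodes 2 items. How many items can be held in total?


Total items = chunks * items_per_chunk
= 8 * 2
= 16


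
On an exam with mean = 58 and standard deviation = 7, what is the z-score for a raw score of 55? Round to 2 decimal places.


z = (X - mu) / sigma
= (55 - 58) / 7
= -3 / 7
= -0.43


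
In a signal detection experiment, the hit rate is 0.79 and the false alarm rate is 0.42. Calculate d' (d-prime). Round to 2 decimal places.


d' = z(HR) - z(FAR)
z(0.79) = 0.8064
z(0.42) = -0.2019
d' = 0.8064 - -0.2019
= 1.01


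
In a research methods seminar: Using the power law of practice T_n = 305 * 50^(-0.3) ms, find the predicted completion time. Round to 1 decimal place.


T_n = 305 * 50^(-0.3)
50^(-0.3) = 0.309249
T_n = 305 * 0.309249
= 94.3 ms


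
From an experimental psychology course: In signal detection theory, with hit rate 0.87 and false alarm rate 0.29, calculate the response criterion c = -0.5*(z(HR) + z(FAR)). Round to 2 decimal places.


c = -0.5 * (z(HR) + z(FAR))
z(0.87) = 1.1264
z(0.29) = -0.5534
c = -0.5 * (1.1264 + -0.5534)
= -0.5 * 0.573
= -0.29


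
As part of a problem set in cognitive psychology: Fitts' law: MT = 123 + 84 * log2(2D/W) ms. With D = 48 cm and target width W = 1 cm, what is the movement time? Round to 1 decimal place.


MT = 123 + 84 * log2(2*48/1)
2D/W = 96.0
log2(96.0) = 6.585
MT = 123 + 84 * 6.585
= 676.1 ms


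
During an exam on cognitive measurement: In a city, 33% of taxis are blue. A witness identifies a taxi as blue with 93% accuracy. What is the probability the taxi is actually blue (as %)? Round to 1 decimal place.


P(blue | says blue) = P(says blue | blue)*P(blue) / [P(says blue | blue)*P(blue) + P(says blue | not blue)*P(not blue)]
Numerator = 0.93 * 0.33 = 0.3069
False identification = 0.07 * 0.67 = 0.0469
P = 0.3069 / (0.3069 + 0.0469)
= 0.3069 / 0.3538
As percentage = 86.7


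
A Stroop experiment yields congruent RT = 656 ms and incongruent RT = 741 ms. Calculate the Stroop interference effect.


Stroop effect = RT(incongruent) - RT(congruent)
= 741 - 656
= 85 ms


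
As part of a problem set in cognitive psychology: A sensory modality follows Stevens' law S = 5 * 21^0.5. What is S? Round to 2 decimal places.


S = 5 * 21^0.5
21^0.5 = 4.5826
S = 5 * 4.5826
= 22.91


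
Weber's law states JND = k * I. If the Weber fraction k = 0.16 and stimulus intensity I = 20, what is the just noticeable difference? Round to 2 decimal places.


JND = k * I
JND = 0.16 * 20
= 3.20


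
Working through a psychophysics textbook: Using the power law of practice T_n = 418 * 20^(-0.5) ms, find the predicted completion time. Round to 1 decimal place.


T_n = 418 * 20^(-0.5)
20^(-0.5) = 0.223607
T_n = 418 * 0.223607
= 93.5 ms


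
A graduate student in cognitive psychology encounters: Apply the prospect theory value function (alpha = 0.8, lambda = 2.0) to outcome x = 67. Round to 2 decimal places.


Since x = 67 >= 0, use v(x) = x^0.8
67^0.8 = 28.8975
v(67) = 28.90


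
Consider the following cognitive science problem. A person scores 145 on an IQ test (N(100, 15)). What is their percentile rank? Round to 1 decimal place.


z = (IQ - mean) / SD
z = (145 - 100) / 15 = 3.0
Percentile = Phi(3.0) * 100
Phi(3.0) = 0.99865
= 99.9


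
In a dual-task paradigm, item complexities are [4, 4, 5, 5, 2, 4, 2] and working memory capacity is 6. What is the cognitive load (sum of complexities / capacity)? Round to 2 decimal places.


Total complexity = 4 + 4 + 5 + 5 + 2 + 4 + 2 = 26
Load = total / capacity = 26 / 6
= 4.33


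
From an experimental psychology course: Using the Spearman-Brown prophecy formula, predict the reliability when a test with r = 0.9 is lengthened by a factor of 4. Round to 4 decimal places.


r_new = n*r / (1 + (n-1)*r)
Numerator = 4 * 0.9 = 3.6
Denominator = 1 + 3 * 0.9 = 3.7
r_new = 3.6 / 3.7
= 0.9730


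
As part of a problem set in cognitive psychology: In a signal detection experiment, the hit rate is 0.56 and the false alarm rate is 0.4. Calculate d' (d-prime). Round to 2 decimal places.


d' = z(HR) - z(FAR)
z(0.56) = 0.151
z(0.4) = -0.2533
d' = 0.151 - -0.2533
= 0.40


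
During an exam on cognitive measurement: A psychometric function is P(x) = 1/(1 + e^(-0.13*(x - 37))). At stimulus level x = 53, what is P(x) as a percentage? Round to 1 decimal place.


P(x) = 1/(1 + e^(-0.13*(53 - 37)))
Exponent = -0.13 * 16 = -2.08
e^(-2.08) = 0.12493
P = 1/(1 + 0.12493) = 0.888944
Percentage = 88.9


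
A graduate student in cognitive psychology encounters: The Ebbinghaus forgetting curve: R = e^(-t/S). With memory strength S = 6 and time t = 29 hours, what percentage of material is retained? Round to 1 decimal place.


R = e^(-t/S)
-t/S = -29/6 = -4.833333
R = e^(-4.833333) = 0.00796
Percentage = 0.00796 * 100
= 0.8


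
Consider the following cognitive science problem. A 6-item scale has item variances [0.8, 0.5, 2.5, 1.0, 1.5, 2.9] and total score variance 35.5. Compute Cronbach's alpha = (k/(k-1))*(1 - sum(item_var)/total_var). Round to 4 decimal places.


alpha = (k/(k-1)) * (1 - sum(s_i^2)/s_total^2)
sum(item variances) = 9.2
k/(k-1) = 6/5 = 1.2
1 - 9.2/35.5 = 1 - 0.259155 = 0.740845
alpha = 1.2 * 0.740845
= 0.8890


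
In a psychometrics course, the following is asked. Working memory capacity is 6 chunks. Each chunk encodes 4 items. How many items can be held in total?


Total items = chunks * items_per_chunk
= 6 * 4
= 24


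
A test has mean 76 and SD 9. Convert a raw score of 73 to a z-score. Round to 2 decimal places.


z = (X - mu) / sigma
= (73 - 76) / 9
= -3 / 9
= -0.33


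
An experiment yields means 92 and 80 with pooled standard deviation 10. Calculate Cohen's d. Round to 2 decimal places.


Cohen's d = (M1 - M2) / S_pooled
= (92 - 80) / 10
= 12 / 10
= 1.20


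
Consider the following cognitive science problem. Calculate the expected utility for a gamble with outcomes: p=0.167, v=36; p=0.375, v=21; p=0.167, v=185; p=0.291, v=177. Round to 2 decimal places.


EU = sum(p_i * v_i)
0.167 * 36 = 6.012
0.375 * 21 = 7.875
0.167 * 185 = 30.895
0.291 * 177 = 51.507
EU = 6.012 + 7.875 + 30.895 + 51.507
= 96.29


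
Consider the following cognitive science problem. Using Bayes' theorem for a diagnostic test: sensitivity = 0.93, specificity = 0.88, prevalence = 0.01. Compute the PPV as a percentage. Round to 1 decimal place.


PPV = (sens * prev) / (sens * prev + (1-spec) * (1-prev))
Numerator = 0.93 * 0.01 = 0.0093
P(positive and no disease) = (1 - spec) * (1 - prev) = (1 - 0.88) * (1 - 0.01) = 0.1188
Denominator = 0.0093 + 0.1188 = 0.1281
PPV = 0.0093 / 0.1281 = 0.0726
As percentage = 7.3


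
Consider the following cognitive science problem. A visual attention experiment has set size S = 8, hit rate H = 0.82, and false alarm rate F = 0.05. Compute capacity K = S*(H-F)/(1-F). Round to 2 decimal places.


K = S * (H - F) / (1 - F)
H - F = 0.77
1 - F = 0.95
K = 8 * 0.77 / 0.95
= 6.48


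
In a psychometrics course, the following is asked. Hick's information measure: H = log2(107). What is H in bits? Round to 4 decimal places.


H = log2(n)
H = log2(107)
= 6.7415


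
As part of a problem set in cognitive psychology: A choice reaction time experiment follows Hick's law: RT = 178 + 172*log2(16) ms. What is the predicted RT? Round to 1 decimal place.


RT = 178 + 172 * log2(16)
log2(16) = 4.0
RT = 178 + 172 * 4.0
= 178 + 688.0
= 866.0 ms


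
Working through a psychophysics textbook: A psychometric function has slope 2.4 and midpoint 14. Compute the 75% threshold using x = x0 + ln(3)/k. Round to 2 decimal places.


At P = 0.75: 0.75 = 1/(1 + e^(-k*(x-x0)))
Solving: e^(-k*(x-x0)) = 1/3
x = x0 + ln(3)/k
ln(3) = 1.0986
x = 14 + 1.0986/2.4
= 14 + 0.4578
= 14.46


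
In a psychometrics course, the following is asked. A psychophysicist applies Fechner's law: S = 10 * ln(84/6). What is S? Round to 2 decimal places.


S = 10 * ln(84/6)
I/I0 = 14.0
ln(14.0) = 2.6391
S = 10 * 2.6391
= 26.39


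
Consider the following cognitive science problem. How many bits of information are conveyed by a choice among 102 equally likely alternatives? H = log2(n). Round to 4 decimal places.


H = log2(n)
H = log2(102)
= 6.6724


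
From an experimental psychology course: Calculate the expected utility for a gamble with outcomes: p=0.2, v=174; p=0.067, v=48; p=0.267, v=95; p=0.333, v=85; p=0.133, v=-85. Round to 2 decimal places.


EU = sum(p_i * v_i)
0.2 * 174 = 34.8
0.067 * 48 = 3.216
0.267 * 95 = 25.365
0.333 * 85 = 28.305
0.133 * -85 = -11.305
EU = 34.8 + 3.216 + 25.365 + 28.305 + -11.305
= 80.38


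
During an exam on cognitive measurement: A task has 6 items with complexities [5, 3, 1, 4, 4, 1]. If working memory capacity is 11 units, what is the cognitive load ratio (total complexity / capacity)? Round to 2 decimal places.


Total complexity = 5 + 3 + 1 + 4 + 4 + 1 = 18
Load = total / capacity = 18 / 11
= 1.64


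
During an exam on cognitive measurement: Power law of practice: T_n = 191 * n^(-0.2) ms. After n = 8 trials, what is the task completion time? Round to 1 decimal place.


T_n = 191 * 8^(-0.2)
8^(-0.2) = 0.659754
T_n = 191 * 0.659754
= 126.0 ms


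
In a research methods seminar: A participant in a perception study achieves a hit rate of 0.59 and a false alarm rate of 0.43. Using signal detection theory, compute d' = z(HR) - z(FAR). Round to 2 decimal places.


d' = z(HR) - z(FAR)
z(0.59) = 0.2275
z(0.43) = -0.1764
d' = 0.2275 - -0.1764
= 0.40


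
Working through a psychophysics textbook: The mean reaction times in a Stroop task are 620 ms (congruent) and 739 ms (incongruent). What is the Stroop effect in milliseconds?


Stroop effect = RT(incongruent) - RT(congruent)
= 739 - 620
= 119 ms


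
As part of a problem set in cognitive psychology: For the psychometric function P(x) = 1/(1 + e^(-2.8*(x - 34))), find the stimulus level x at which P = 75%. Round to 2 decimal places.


At P = 0.75: 0.75 = 1/(1 + e^(-k*(x-x0)))
Solving: e^(-k*(x-x0)) = 1/3
x = x0 + ln(3)/k
ln(3) = 1.0986
x = 34 + 1.0986/2.8
= 34 + 0.3924
= 34.39


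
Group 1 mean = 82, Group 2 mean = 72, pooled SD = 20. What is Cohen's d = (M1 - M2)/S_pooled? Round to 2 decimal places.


Cohen's d = (M1 - M2) / S_pooled
= (82 - 72) / 20
= 10 / 20
= 0.50


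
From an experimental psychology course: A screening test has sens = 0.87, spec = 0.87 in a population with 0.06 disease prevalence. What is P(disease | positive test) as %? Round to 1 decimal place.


PPV = (sens * prev) / (sens * prev + (1-spec) * (1-prev))
Numerator = 0.87 * 0.06 = 0.0522
P(positive and no disease) = (1 - spec) * (1 - prev) = (1 - 0.87) * (1 - 0.06) = 0.1222
Denominator = 0.0522 + 0.1222 = 0.1744
PPV = 0.0522 / 0.1744 = 0.299312
As percentage = 29.9


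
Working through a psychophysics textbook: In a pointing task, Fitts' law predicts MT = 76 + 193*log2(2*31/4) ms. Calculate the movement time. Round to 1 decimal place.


MT = 76 + 193 * log2(2*31/4)
2D/W = 15.5
log2(15.5) = 3.9542
MT = 76 + 193 * 3.9542
= 839.2 ms


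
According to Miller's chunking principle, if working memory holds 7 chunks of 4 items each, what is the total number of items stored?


Total items = chunks * items_per_chunk
= 7 * 4
= 28


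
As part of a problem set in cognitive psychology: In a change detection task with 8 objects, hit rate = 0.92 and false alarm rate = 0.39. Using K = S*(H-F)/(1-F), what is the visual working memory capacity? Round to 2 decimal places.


K = S * (H - F) / (1 - F)
H - F = 0.53
1 - F = 0.61
K = 8 * 0.53 / 0.61
= 6.95


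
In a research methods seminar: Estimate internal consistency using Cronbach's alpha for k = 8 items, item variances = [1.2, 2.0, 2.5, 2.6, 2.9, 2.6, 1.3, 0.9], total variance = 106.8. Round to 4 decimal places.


alpha = (k/(k-1)) * (1 - sum(s_i^2)/s_total^2)
sum(item variances) = 16.0
k/(k-1) = 8/7 = 1.142857
1 - 16.0/106.8 = 1 - 0.149813 = 0.850187
alpha = 1.142857 * 0.850187
= 0.9716


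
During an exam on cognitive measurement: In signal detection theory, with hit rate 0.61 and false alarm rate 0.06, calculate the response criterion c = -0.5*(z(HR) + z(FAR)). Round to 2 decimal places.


c = -0.5 * (z(HR) + z(FAR))
z(0.61) = 0.2793
z(0.06) = -1.5548
c = -0.5 * (0.2793 + -1.5548)
= -0.5 * -1.2755
= 0.64


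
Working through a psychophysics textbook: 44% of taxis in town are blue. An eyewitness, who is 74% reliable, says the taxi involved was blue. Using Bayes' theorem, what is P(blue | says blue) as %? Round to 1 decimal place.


P(blue | says blue) = P(says blue | blue)*P(blue) / [P(says blue | blue)*P(blue) + P(says blue | not blue)*P(not blue)]
Numerator = 0.74 * 0.44 = 0.3256
False identification = 0.26 * 0.56 = 0.1456
P = 0.3256 / (0.3256 + 0.1456)
= 0.3256 / 0.4712
As percentage = 69.1


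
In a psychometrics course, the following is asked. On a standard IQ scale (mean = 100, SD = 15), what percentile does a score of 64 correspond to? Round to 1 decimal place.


z = (IQ - mean) / SD
z = (64 - 100) / 15 = -2.4
Percentile = Phi(-2.4) * 100
Phi(-2.4) = 0.008198
= 0.8


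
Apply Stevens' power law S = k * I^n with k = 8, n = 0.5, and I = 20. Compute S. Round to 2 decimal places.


S = 8 * 20^0.5
20^0.5 = 4.4721
S = 8 * 4.4721
= 35.78


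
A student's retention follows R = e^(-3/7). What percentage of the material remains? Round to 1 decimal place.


R = e^(-t/S)
-t/S = -3/7 = -0.428571
R = e^(-0.428571) = 0.651439
Percentage = 0.651439 * 100
= 65.1


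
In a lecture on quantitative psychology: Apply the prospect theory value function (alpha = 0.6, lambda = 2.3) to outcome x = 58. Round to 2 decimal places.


Since x = 58 >= 0, use v(x) = x^0.6
58^0.6 = 11.4303
v(58) = 11.43


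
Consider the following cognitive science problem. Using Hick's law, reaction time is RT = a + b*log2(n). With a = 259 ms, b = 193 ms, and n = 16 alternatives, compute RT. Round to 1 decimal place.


RT = 259 + 193 * log2(16)
log2(16) = 4.0
RT = 259 + 193 * 4.0
= 259 + 772.0
= 1031.0 ms


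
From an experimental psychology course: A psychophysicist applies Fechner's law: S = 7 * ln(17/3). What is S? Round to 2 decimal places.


S = 7 * ln(17/3)
I/I0 = 5.666667
ln(5.666667) = 1.7346
S = 7 * 1.7346
= 12.14


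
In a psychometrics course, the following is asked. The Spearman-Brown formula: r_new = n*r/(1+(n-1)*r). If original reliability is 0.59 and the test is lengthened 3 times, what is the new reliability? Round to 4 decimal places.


r_new = n*r / (1 + (n-1)*r)
Numerator = 3 * 0.59 = 1.77
Denominator = 1 + 2 * 0.59 = 2.18
r_new = 1.77 / 2.18
= 0.8119


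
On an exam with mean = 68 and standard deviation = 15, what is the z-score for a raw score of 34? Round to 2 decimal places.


z = (X - mu) / sigma
= (34 - 68) / 15
= -34 / 15
= -2.27


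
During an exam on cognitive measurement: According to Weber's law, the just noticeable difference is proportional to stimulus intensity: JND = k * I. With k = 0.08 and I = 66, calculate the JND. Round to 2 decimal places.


JND = k * I
JND = 0.08 * 66
= 5.28


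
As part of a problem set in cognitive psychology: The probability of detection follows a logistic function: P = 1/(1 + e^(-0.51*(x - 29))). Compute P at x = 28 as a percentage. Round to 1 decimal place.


P(x) = 1/(1 + e^(-0.51*(28 - 29)))
Exponent = -0.51 * -1 = 0.51
e^(0.51) = 1.665291
P = 1/(1 + 1.665291) = 0.375194
Percentage = 37.5


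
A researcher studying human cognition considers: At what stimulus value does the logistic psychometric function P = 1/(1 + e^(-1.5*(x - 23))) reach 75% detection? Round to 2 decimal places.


At P = 0.75: 0.75 = 1/(1 + e^(-k*(x-x0)))
Solving: e^(-k*(x-x0)) = 1/3
x = x0 + ln(3)/k
ln(3) = 1.0986
x = 23 + 1.0986/1.5
= 23 + 0.7324
= 23.73


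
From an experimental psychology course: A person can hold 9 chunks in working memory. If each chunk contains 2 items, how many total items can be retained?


Total items = chunks * items_per_chunk
= 9 * 2
= 18


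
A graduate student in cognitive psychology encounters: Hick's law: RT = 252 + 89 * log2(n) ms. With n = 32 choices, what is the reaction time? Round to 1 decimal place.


RT = 252 + 89 * log2(32)
log2(32) = 5.0
RT = 252 + 89 * 5.0
= 252 + 445.0
= 697.0 ms


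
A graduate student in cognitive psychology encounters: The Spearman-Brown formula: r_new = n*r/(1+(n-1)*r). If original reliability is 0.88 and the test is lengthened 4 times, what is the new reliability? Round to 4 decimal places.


r_new = n*r / (1 + (n-1)*r)
Numerator = 4 * 0.88 = 3.52
Denominator = 1 + 3 * 0.88 = 3.64
r_new = 3.52 / 3.64
= 0.9670


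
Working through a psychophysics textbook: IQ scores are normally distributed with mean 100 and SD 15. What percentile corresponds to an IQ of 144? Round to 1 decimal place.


z = (IQ - mean) / SD
z = (144 - 100) / 15 = 2.9333
Percentile = Phi(2.9333) * 100
Phi(2.9333) = 0.998323
= 99.8


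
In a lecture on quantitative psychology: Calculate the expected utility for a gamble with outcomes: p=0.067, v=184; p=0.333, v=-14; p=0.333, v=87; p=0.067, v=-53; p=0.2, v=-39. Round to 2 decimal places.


EU = sum(p_i * v_i)
0.067 * 184 = 12.328
0.333 * -14 = -4.662
0.333 * 87 = 28.971
0.067 * -53 = -3.551
0.2 * -39 = -7.8
EU = 12.328 + -4.662 + 28.971 + -3.551 + -7.8
= 25.29


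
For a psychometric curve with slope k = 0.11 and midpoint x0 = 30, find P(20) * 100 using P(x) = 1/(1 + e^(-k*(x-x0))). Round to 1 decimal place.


P(x) = 1/(1 + e^(-0.11*(20 - 30)))
Exponent = -0.11 * -10 = 1.1
e^(1.1) = 3.004166
P = 1/(1 + 3.004166) = 0.24974
Percentage = 25.0


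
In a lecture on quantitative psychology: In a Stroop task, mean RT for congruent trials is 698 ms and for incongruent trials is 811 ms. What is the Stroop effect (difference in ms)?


Stroop effect = RT(incongruent) - RT(congruent)
= 811 - 698
= 113 ms


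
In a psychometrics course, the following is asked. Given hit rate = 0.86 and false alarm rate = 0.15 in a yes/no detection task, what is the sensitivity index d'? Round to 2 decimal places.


d' = z(HR) - z(FAR)
z(0.86) = 1.0803
z(0.15) = -1.0364
d' = 1.0803 - -1.0364
= 2.12


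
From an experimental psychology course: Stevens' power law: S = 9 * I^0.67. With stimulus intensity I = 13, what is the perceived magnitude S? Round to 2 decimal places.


S = 9 * 13^0.67
13^0.67 = 5.5762
S = 9 * 5.5762
= 50.19


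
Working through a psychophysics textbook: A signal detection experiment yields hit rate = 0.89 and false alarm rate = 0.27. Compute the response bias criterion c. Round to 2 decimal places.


c = -0.5 * (z(HR) + z(FAR))
z(0.89) = 1.2265
z(0.27) = -0.6128
c = -0.5 * (1.2265 + -0.6128)
= -0.5 * 0.6137
= -0.31


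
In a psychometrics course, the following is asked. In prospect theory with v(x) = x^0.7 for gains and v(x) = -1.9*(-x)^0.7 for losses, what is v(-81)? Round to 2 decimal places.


Since x = -81 < 0, use v(x) = -lambda*(-x)^alpha
(-x) = 81
81^0.7 = 21.674
v(-81) = -1.9 * 21.674
= -41.18


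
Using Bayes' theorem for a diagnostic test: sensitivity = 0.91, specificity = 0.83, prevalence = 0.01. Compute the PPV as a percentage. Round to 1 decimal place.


PPV = (sens * prev) / (sens * prev + (1-spec) * (1-prev))
Numerator = 0.91 * 0.01 = 0.0091
P(positive and no disease) = (1 - spec) * (1 - prev) = (1 - 0.83) * (1 - 0.01) = 0.1683
Denominator = 0.0091 + 0.1683 = 0.1774
PPV = 0.0091 / 0.1774 = 0.051297
As percentage = 5.1


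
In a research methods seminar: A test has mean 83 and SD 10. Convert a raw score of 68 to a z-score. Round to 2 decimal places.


z = (X - mu) / sigma
= (68 - 83) / 10
= -15 / 10
= -1.50


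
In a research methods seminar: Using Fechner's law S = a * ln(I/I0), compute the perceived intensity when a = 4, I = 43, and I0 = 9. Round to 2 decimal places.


S = 4 * ln(43/9)
I/I0 = 4.777778
ln(4.777778) = 1.564
S = 4 * 1.564
= 6.26


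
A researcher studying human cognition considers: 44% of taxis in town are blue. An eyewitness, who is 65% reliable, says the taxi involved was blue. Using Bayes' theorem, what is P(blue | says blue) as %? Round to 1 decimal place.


P(blue | says blue) = P(says blue | blue)*P(blue) / [P(says blue | blue)*P(blue) + P(says blue | not blue)*P(not blue)]
Numerator = 0.65 * 0.44 = 0.286
False identification = 0.35 * 0.56 = 0.196
P = 0.286 / (0.286 + 0.196)
= 0.286 / 0.482
As percentage = 59.3


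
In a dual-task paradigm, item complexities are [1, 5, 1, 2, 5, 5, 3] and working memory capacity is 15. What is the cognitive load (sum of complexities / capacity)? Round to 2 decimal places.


Total complexity = 1 + 5 + 1 + 2 + 5 + 5 + 3 = 22
Load = total / capacity = 22 / 15
= 1.47


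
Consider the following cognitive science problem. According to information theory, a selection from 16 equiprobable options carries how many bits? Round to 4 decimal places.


H = log2(n)
H = log2(16)
= 4.0000


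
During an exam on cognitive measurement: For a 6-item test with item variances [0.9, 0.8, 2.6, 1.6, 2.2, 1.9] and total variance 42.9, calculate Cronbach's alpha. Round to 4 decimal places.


alpha = (k/(k-1)) * (1 - sum(s_i^2)/s_total^2)
sum(item variances) = 10.0
k/(k-1) = 6/5 = 1.2
1 - 10.0/42.9 = 1 - 0.2331 = 0.7669
alpha = 1.2 * 0.7669
= 0.9203


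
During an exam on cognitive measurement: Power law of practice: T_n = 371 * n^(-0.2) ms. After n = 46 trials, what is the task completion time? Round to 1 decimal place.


T_n = 371 * 46^(-0.2)
46^(-0.2) = 0.464995
T_n = 371 * 0.464995
= 172.5 ms


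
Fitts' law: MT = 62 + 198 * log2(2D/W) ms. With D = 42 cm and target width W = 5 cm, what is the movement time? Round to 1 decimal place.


MT = 62 + 198 * log2(2*42/5)
2D/W = 16.8
log2(16.8) = 4.0704
MT = 62 + 198 * 4.0704
= 867.9 ms


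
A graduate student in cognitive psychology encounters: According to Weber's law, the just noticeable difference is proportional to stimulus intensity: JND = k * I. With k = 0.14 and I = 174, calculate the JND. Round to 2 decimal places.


JND = k * I
JND = 0.14 * 174
= 24.36


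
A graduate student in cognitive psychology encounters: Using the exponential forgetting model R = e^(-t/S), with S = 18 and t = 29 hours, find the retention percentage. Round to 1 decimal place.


R = e^(-t/S)
-t/S = -29/18 = -1.611111
R = e^(-1.611111) = 0.199666
Percentage = 0.199666 * 100
= 20.0


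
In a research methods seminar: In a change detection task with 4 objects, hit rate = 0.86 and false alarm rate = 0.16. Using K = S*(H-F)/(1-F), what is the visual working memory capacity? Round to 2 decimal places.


K = S * (H - F) / (1 - F)
H - F = 0.7
1 - F = 0.84
K = 4 * 0.7 / 0.84
= 3.33


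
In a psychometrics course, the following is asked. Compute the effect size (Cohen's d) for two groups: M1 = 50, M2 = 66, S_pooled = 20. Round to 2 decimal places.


Cohen's d = (M1 - M2) / S_pooled
= (50 - 66) / 20
= -16 / 20
= -0.80


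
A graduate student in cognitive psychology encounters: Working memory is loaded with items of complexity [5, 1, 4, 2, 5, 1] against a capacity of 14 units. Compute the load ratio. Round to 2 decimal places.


Total complexity = 5 + 1 + 4 + 2 + 5 + 1 = 18
Load = total / capacity = 18 / 14
= 1.29


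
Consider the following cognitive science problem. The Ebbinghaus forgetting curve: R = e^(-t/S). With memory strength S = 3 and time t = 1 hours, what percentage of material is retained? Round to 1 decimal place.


R = e^(-t/S)
-t/S = -1/3 = -0.333333
R = e^(-0.333333) = 0.716532
Percentage = 0.716532 * 100
= 71.7


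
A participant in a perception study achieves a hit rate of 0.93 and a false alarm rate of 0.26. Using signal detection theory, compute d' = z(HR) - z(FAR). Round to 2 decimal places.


d' = z(HR) - z(FAR)
z(0.93) = 1.4758
z(0.26) = -0.6433
d' = 1.4758 - -0.6433
= 2.12


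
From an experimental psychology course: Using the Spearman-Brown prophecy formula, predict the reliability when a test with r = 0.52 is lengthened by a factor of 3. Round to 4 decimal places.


r_new = n*r / (1 + (n-1)*r)
Numerator = 3 * 0.52 = 1.56
Denominator = 1 + 2 * 0.52 = 2.04
r_new = 1.56 / 2.04
= 0.7647


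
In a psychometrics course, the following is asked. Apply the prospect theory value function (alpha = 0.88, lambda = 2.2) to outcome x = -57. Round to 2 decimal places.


Since x = -57 < 0, use v(x) = -lambda*(-x)^alpha
(-x) = 57
57^0.88 = 35.0889
v(-57) = -2.2 * 35.0889
= -77.20


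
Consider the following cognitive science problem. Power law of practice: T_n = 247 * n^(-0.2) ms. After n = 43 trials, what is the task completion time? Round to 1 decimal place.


T_n = 247 * 43^(-0.2)
43^(-0.2) = 0.47131
T_n = 247 * 0.47131
= 116.4 ms


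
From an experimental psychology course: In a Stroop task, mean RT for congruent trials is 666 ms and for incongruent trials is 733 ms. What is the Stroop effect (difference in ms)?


Stroop effect = RT(incongruent) - RT(congruent)
= 733 - 666
= 67 ms


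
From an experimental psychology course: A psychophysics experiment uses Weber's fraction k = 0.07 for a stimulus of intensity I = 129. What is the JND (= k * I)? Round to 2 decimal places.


JND = k * I
JND = 0.07 * 129
= 9.03


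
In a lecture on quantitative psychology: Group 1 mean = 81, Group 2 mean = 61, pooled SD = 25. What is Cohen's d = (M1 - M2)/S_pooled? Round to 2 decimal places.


Cohen's d = (M1 - M2) / S_pooled
= (81 - 61) / 25
= 20 / 25
= 0.80


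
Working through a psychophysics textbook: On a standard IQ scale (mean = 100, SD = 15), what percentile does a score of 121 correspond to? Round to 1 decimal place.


z = (IQ - mean) / SD
z = (121 - 100) / 15 = 1.4
Percentile = Phi(1.4) * 100
Phi(1.4) = 0.919243
= 91.9


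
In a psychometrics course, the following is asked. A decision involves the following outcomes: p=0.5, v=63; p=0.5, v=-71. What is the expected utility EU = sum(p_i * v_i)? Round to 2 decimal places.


EU = sum(p_i * v_i)
0.5 * 63 = 31.5
0.5 * -71 = -35.5
EU = 31.5 + -35.5
= -4.00


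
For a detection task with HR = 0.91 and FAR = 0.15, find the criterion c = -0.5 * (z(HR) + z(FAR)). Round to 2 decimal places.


c = -0.5 * (z(HR) + z(FAR))
z(0.91) = 1.3408
z(0.15) = -1.0364
c = -0.5 * (1.3408 + -1.0364)
= -0.5 * 0.3044
= -0.15


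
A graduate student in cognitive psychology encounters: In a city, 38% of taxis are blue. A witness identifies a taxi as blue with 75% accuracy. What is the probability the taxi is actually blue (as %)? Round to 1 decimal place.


P(blue | says blue) = P(says blue | blue)*P(blue) / [P(says blue | blue)*P(blue) + P(says blue | not blue)*P(not blue)]
Numerator = 0.75 * 0.38 = 0.285
False identification = 0.25 * 0.62 = 0.155
P = 0.285 / (0.285 + 0.155)
= 0.285 / 0.44
As percentage = 64.8


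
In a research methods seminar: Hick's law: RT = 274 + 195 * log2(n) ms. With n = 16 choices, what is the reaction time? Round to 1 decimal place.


RT = 274 + 195 * log2(16)
log2(16) = 4.0
RT = 274 + 195 * 4.0
= 274 + 780.0
= 1054.0 ms


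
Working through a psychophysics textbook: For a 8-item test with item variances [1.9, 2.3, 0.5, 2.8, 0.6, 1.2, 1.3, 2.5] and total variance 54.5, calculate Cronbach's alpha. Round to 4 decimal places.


alpha = (k/(k-1)) * (1 - sum(s_i^2)/s_total^2)
sum(item variances) = 13.1
k/(k-1) = 8/7 = 1.142857
1 - 13.1/54.5 = 1 - 0.240367 = 0.759633
alpha = 1.142857 * 0.759633
= 0.8682


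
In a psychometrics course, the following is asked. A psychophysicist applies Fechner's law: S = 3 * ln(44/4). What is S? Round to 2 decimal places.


S = 3 * ln(44/4)
I/I0 = 11.0
ln(11.0) = 2.3979
S = 3 * 2.3979
= 7.19


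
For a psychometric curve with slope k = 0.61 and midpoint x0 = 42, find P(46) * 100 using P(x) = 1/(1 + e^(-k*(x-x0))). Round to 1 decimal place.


P(x) = 1/(1 + e^(-0.61*(46 - 42)))
Exponent = -0.61 * 4 = -2.44
e^(-2.44) = 0.087161
P = 1/(1 + 0.087161) = 0.919827
Percentage = 92.0
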